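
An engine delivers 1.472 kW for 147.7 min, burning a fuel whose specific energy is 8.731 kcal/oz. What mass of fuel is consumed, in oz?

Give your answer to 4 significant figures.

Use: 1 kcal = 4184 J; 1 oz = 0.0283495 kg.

1.472 kW → 1472 W
147.7 min → 8862 s
E = P × t = 1472 × 8862 = 1.30449×10⁷ J
8.731 kcal/oz → 1.28858×10⁶ J/kg
m = E / e_s = 1.30449×10⁷ / 1.28858×10⁶ = 10.1235 kg
In oz: 10.1235 / 0.0283495 = 357.096 oz

357.1 oz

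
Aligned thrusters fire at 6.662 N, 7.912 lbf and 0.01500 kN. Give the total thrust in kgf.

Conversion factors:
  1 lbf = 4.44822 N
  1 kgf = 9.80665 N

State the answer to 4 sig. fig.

5.798 kgf

6.662 N (already N)
7.912 lbf × 4.44822 = 35.1943 N
0.01500 kN × 1000 = 15 N
Total: 6.662 + 35.1943 + 15 = 56.8563 N
In kgf: 56.8563 / 9.80665 = 5.79773 kgf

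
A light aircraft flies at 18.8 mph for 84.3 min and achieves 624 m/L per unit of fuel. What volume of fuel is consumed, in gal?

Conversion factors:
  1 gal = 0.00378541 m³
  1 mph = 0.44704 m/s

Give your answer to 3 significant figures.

18.8 mph → 8.40435 m/s
84.3 min → 5058 s
d = v × t = 8.40435 × 5058 = 42509.2 m
624 m/L → 624000 m/m³
V = d / (distance per unit fuel) = 42509.2 / 624000 = 0.0681237 m³
In gal: 0.0681237 / 0.00378541 = 17.9964 gal

18.0 gal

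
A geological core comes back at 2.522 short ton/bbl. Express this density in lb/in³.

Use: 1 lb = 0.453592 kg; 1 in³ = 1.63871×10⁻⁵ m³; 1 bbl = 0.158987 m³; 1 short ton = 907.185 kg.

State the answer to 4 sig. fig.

2.522 short ton/bbl × 907.185 kg/short ton ÷ 0.158987 m³/bbl = 14390.6 kg/m³
14390.6 kg/m³ ÷ 0.453592 kg/lb × 1.63871×10⁻⁵ m³/in³ = 0.519895 lb/in³

0.5199 lb/in³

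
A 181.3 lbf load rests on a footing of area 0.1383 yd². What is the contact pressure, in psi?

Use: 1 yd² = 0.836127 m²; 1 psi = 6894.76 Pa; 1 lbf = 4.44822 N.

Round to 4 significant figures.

181.3 lbf × 4.44822 → 806.462 N
0.1383 yd² × 0.836127 → 0.115636 m²
P = F / A = 806.462 N / 0.115636 m² = 6974.14 Pa
6974.14 Pa ÷ (6894.76 Pa/psi) = 1.01151 psi

1.012 psi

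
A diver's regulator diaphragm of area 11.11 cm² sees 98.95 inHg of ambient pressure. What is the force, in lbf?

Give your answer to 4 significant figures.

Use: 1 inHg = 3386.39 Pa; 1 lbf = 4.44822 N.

83.69 lbf

98.95 inHg × 3386.39 → 335083 Pa
11.11 cm² × 0.0001 → 0.001111 m²
F = P × A = 335083 Pa × 0.001111 m² = 372.277 N
372.277 N ÷ (4.44822 N/lbf) = 83.6912 lbf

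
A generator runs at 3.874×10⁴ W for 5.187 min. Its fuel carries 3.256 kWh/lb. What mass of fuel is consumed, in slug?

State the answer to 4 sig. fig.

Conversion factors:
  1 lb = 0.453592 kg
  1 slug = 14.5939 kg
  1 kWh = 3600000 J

0.03197 slug

5.187 min → 311.22 s
E = P × t = 38740 × 311.22 = 1.20567×10⁷ J
3.256 kWh/lb → 2.58417×10⁷ J/kg
m = E / e_s = 1.20567×10⁷ / 2.58417×10⁷ = 0.46656 kg
In slug: 0.46656 / 14.5939 = 0.0319695 slug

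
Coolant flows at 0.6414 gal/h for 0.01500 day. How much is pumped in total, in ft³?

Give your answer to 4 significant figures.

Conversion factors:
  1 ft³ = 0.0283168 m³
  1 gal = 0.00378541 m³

0.03087 ft³

0.6414 gal/h → 6.74434×10⁻⁷ m³/s
0.01500 day → 1296 s
V = Q × t = 6.74434×10⁻⁷ × 1296 = 8.74066×10⁻⁴ m³
In ft³: 8.74066×10⁻⁴ / 0.0283168 = 0.0308674 ft³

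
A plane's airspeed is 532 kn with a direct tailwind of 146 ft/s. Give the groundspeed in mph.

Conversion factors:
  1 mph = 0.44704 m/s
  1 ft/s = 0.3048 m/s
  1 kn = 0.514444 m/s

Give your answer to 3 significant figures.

532 kn × 0.514444 = 273.684 m/s
146 ft/s × 0.3048 = 44.5008 m/s
Combined: 273.684 + 44.5008 = 318.185 m/s
In mph: 318.185 / 0.44704 = 711.76 mph

712 mph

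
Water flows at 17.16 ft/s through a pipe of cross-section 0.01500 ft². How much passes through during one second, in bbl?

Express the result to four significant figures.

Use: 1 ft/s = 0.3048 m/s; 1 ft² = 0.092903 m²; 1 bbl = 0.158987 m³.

17.16 ft/s × 0.3048 = 5.23037 m/s
0.01500 ft² × 0.092903 = 0.00139354 m²
V = v × A × t = 5.23037 m/s × 0.00139354 m² × 1 s = 0.00728873 m³
0.00728873 m³ ÷ (0.158987 m³/bbl) = 0.0458448 bbl

0.04584 bbl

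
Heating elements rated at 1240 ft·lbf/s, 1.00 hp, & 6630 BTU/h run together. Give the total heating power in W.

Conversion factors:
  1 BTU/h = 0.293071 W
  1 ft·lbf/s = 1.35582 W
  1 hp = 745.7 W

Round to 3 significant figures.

1240 ft·lbf/s × 1.35582 = 1681.22 W
1.00 hp × 745.7 = 745.7 W
6630 BTU/h × 0.293071 = 1943.06 W
Combined: 1681.22 + 745.7 + 1943.06 = 4369.98 W

4370 W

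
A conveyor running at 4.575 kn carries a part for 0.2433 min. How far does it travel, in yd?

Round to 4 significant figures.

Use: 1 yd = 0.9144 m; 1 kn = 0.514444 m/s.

37.57 yd

4.575 kn × 0.514444 = 2.35358 m/s
0.2433 min × 60 = 14.598 s
d = v × t = 2.35358 m/s × 14.598 s = 34.3576 m
34.3576 m ÷ (0.9144 m/yd) = 37.5739 yd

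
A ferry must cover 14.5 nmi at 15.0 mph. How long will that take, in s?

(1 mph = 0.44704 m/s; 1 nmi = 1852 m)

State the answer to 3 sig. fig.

4000 s

14.5 nmi × 1852 = 26854 m
15.0 mph × 0.44704 = 6.7056 m/s
t = d / v = 26854 m / 6.7056 m/s = 4004.71 s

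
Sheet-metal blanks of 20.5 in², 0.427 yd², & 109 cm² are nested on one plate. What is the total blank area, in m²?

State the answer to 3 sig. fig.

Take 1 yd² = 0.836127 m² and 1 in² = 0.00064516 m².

0.381 m²

20.5 in² × 0.00064516 = 0.0132258 m²
0.427 yd² × 0.836127 = 0.357026 m²
109 cm² × 0.0001 = 0.0109 m²
Sum: 0.0132258 + 0.357026 + 0.0109 = 0.381152 m²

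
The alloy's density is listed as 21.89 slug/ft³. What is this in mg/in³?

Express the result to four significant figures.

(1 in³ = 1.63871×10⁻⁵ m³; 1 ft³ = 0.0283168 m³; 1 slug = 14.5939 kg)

1.849×10⁵ mg/in³

21.89 slug/ft³ × 14.5939 kg/slug ÷ 0.0283168 m³/ft³ = 11281.7 kg/m³
11281.7 kg/m³ ÷ 10⁻⁶ kg/mg × 1.63871×10⁻⁵ m³/in³ = 184874 mg/in³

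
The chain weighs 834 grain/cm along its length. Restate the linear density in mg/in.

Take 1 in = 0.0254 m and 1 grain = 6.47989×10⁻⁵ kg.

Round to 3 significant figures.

834 grain/cm × 6.47989×10⁻⁵ kg/grain ÷ 0.01 m/cm = 5.40423 kg/m
5.40423 kg/m ÷ 10⁻⁶ kg/mg × 0.0254 m/in = 137267 mg/in

1.37×10⁵ mg/in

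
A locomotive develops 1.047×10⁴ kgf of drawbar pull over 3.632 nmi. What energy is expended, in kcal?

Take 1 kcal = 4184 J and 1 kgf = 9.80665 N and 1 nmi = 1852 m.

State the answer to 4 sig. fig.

1.047×10⁴ kgf × 9.80665 = 102676 N
3.632 nmi × 1852 = 6726.46 m
W = F × d = 102676 N × 6726.46 m = 6.90646×10⁸ J
6.90646×10⁸ J ÷ (4184 J/kcal) = 165068 kcal

1.651×10⁵ kcal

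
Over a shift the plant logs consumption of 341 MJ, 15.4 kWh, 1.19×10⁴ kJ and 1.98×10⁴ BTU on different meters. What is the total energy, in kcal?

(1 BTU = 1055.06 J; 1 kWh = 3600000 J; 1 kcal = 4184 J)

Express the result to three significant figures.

1.03×10⁵ kcal

341 MJ × 1000000 = 3.41×10⁸ J
15.4 kWh × 3600000 = 5.544×10⁷ J
1.19×10⁴ kJ × 1000 = 1.19×10⁷ J
1.98×10⁴ BTU × 1055.06 = 2.08902×10⁷ J
Total: 3.41×10⁸ + 5.544×10⁷ + 1.19×10⁷ + 2.08902×10⁷ = 4.2923×10⁸ J
In kcal: 4.2923×10⁸ / 4184 = 102588 kcal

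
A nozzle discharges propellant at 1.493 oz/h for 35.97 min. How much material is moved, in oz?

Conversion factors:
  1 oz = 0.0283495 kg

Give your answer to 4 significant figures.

0.8951 oz

1.493 oz/h → 1.17572×10⁻⁵ kg/s
35.97 min → 2158.2 s
m = ṁ × t = 1.17572×10⁻⁵ × 2158.2 = 0.0253744 kg
In oz: 0.0253744 / 0.0283495 = 0.895056 oz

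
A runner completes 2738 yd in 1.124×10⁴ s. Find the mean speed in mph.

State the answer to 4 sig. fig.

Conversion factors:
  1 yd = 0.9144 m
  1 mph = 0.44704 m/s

0.4983 mph

2738 yd × 0.9144 → 2503.63 m
v = d / t = 2503.63 m / 11240 s = 0.222743 m/s
0.222743 m/s ÷ (0.44704 m/s/mph) = 0.498262 mph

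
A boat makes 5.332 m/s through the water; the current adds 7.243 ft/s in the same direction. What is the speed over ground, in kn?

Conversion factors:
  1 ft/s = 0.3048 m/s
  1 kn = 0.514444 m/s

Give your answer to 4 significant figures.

14.66 kn

5.332 m/s (already m/s)
7.243 ft/s × 0.3048 → 2.20767 m/s
Combined: 5.332 + 2.20767 = 7.53967 m/s
In kn: 7.53967 / 0.514444 = 14.656 kn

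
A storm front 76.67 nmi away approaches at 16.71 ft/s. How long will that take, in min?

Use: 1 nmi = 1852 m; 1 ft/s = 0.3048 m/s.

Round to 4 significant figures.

464.6 min

76.67 nmi × 1852 → 141993 m
16.71 ft/s × 0.3048 → 5.09321 m/s
t = d / v = 141993 m / 5.09321 m/s = 27878.9 s
27878.9 s ÷ (60 s/min) = 464.648 min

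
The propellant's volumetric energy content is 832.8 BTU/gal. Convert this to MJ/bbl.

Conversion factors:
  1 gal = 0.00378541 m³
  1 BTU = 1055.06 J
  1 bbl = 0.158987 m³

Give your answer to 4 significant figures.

36.90 MJ/bbl

832.8 BTU/gal × 1055.06 J/BTU ÷ 0.00378541 m³/gal = 2.32116×10⁸ J/m³
2.32116×10⁸ J/m³ ÷ 1000000 J/MJ × 0.158987 m³/bbl = 36.9034 MJ/bbl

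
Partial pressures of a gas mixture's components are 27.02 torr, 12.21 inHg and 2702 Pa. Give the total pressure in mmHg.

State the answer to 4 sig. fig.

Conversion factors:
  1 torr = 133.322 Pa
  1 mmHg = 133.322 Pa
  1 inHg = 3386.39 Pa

27.02 torr × 133.322 = 3602.36 Pa
12.21 inHg × 3386.39 = 41347.8 Pa
2702 Pa (already Pa)
Total: 3602.36 + 41347.8 + 2702 = 47652.2 Pa
In mmHg: 47652.2 / 133.322 = 357.422 mmHg

357.4 mmHg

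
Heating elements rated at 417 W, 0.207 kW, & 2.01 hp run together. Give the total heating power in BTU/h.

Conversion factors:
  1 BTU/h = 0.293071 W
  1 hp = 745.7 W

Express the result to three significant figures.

417 W (already W)
0.207 kW × 1000 = 207 W
2.01 hp × 745.7 = 1498.86 W
Total: 417 + 207 + 1498.86 = 2122.86 W
In BTU/h: 2122.86 / 0.293071 = 7243.5 BTU/h

7240 BTU/h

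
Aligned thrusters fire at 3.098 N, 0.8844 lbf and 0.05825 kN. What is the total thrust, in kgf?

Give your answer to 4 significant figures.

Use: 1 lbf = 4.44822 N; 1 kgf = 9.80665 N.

3.098 N (already N)
0.8844 lbf × 4.44822 = 3.93401 N
0.05825 kN × 1000 = 58.25 N
Total: 3.098 + 3.93401 + 58.25 = 65.282 N
In kgf: 65.282 / 9.80665 = 6.65691 kgf

6.657 kgf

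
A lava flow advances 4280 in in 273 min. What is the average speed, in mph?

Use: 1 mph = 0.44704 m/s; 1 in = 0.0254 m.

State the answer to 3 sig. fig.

0.0148 mph

4280 in × 0.0254 = 108.712 m
273 min × 60 = 16380 s
v = d / t = 108.712 m / 16380 s = 0.00663687 m/s
0.00663687 m/s ÷ (0.44704 m/s/mph) = 0.0148463 mph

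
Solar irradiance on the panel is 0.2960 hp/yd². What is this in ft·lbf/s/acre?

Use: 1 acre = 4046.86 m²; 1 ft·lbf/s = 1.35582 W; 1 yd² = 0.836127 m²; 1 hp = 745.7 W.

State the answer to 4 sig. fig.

7.880×10⁵ ft·lbf/s/acre

0.2960 hp/yd² × 745.7 W/hp ÷ 0.836127 m²/yd² = 263.988 W/m²
263.988 W/m² ÷ 1.35582 W/ft·lbf/s × 4046.86 m²/acre = 787953 ft·lbf/s/acre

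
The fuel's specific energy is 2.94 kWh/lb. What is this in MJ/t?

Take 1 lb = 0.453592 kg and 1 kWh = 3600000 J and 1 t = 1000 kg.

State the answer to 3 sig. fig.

2.94 kWh/lb × 3600000 J/kWh ÷ 0.453592 kg/lb = 2.33337×10⁷ J/kg
2.33337×10⁷ J/kg ÷ 1000000 J/MJ × 1000 kg/t = 23333.7 MJ/t

2.33×10⁴ MJ/t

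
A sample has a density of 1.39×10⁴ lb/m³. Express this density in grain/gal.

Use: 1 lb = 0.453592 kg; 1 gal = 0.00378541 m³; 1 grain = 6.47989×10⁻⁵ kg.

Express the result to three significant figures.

3.68×10⁵ grain/gal

1.39×10⁴ lb/m³ × 0.453592 kg/lb = 6304.93 kg/m³
6304.93 kg/m³ ÷ 6.47989×10⁻⁵ kg/grain × 0.00378541 m³/gal = 368320 grain/gal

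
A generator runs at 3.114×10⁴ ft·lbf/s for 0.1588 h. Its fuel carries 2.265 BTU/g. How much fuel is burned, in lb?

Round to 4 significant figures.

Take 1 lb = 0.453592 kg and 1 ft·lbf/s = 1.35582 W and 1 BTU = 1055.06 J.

22.27 lb

3.114×10⁴ ft·lbf/s → 42220.2 W
0.1588 h → 571.68 s
E = P × t = 42220.2 × 571.68 = 2.41364×10⁷ J
2.265 BTU/g → 2.38971×10⁶ J/kg
m = E / e_s = 2.41364×10⁷ / 2.38971×10⁶ = 10.1001 kg
In lb: 10.1001 / 0.453592 = 22.2669 lb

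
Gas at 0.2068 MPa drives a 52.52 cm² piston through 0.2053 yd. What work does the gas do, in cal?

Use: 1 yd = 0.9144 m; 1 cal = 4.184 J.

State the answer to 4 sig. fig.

0.2068 MPa → 206800 Pa
52.52 cm² → 0.005252 m²
F = P × A = 206800 × 0.005252 = 1086.11 N
0.2053 yd → 0.187726 m
W = F × d = 1086.11 × 0.187726 = 203.891 J
In cal: 203.891 / 4.184 = 48.7311 cal

48.73 cal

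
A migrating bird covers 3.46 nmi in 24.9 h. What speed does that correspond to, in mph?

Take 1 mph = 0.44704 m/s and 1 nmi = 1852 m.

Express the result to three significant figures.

0.160 mph

3.46 nmi × 1852 = 6407.92 m
24.9 h × 3600 = 89640 s
v = d / t = 6407.92 m / 89640 s = 0.0714851 m/s
0.0714851 m/s ÷ (0.44704 m/s/mph) = 0.159908 mph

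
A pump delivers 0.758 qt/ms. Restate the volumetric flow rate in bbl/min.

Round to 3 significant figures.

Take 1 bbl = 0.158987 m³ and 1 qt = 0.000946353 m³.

271 bbl/min

0.758 qt/ms × 0.000946353 m³/qt ÷ 0.001 s/ms = 0.717336 m³/s
0.717336 m³/s ÷ 0.158987 m³/bbl × 60 s/min = 270.715 bbl/min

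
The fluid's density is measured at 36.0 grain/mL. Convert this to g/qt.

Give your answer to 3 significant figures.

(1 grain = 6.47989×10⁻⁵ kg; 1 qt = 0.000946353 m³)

36.0 grain/mL × 6.47989×10⁻⁵ kg/grain ÷ 10⁻⁶ m³/mL = 2332.76 kg/m³
2332.76 kg/m³ ÷ 0.001 kg/g × 0.000946353 m³/qt = 2207.61 g/qt

2210 g/qt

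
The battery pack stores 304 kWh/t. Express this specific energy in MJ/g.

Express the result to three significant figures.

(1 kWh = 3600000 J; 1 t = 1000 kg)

304 kWh/t × 3600000 J/kWh ÷ 1000 kg/t = 1.0944×10⁶ J/kg
1.0944×10⁶ J/kg ÷ 1000000 J/MJ × 0.001 kg/g = 0.0010944 MJ/g

0.00109 MJ/g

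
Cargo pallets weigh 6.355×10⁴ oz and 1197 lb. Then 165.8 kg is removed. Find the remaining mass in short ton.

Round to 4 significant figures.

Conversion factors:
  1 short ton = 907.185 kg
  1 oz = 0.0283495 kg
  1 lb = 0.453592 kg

2.402 short ton

6.355×10⁴ oz × 0.0283495 = 1801.61 kg
1197 lb × 0.453592 = 542.95 kg
165.8 kg (already kg)
Result: 1801.61 + 542.95 − 165.8 = 2178.76 kg
In short ton: 2178.76 / 907.185 = 2.40167 short ton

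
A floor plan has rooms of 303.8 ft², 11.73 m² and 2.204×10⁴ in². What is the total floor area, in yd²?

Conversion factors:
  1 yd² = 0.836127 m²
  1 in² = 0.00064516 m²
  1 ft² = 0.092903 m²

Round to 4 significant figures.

303.8 ft² × 0.092903 = 28.2239 m²
11.73 m² (already m²)
2.204×10⁴ in² × 0.00064516 = 14.2193 m²
Sum: 28.2239 + 11.73 + 14.2193 = 54.1732 m²
In yd²: 54.1732 / 0.836127 = 64.7906 yd²

64.79 yd²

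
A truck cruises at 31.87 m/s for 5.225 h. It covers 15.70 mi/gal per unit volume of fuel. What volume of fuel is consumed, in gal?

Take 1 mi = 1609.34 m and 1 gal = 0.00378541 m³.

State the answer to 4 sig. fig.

23.73 gal

5.225 h → 18810 s
d = v × t = 31.87 × 18810 = 599475 m
15.70 mi/gal → 6.67474×10⁶ m/m³
V = d / (distance per unit fuel) = 599475 / 6.67474×10⁶ = 0.0898125 m³
In gal: 0.0898125 / 0.00378541 = 23.726 gal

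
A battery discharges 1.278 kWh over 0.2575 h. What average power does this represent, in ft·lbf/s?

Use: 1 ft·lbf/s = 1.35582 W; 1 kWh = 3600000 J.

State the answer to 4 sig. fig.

1.278 kWh × 3600000 = 4.6008×10⁶ J
0.2575 h × 3600 = 927 s
P = E / t = 4.6008×10⁶ J / 927 s = 4963.11 W
4963.11 W ÷ (1.35582 W/ft·lbf/s) = 3660.6 ft·lbf/s

3661 ft·lbf/s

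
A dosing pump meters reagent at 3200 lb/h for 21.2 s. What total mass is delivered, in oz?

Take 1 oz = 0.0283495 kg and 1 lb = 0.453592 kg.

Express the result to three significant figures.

302 oz

3200 lb/h → 0.403193 kg/s
m = ṁ × t = 0.403193 × 21.2 = 8.54769 kg
In oz: 8.54769 / 0.0283495 = 301.511 oz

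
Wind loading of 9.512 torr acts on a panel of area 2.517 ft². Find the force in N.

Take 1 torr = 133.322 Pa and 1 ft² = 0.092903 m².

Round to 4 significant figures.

9.512 torr × 133.322 = 1268.16 Pa
2.517 ft² × 0.092903 = 0.233837 m²
F = P × A = 1268.16 Pa × 0.233837 m² = 296.543 N

296.5 N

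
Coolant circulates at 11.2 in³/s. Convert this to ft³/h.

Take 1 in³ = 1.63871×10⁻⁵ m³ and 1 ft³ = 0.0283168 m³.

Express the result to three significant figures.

11.2 in³/s × 1.63871×10⁻⁵ m³/in³ = 1.83536×10⁻⁴ m³/s
1.83536×10⁻⁴ m³/s ÷ 0.0283168 m³/ft³ × 3600 s/h = 23.3335 ft³/h

23.3 ft³/h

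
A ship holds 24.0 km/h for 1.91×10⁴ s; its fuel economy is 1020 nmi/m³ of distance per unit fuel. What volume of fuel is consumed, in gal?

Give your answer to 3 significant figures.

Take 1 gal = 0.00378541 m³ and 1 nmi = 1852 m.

17.8 gal

24.0 km/h → 6.66667 m/s
d = v × t = 6.66667 × 19100 = 127333 m
1020 nmi/m³ → 1.88904×10⁶ m/m³
V = d / (distance per unit fuel) = 127333 / 1.88904×10⁶ = 0.0674062 m³
In gal: 0.0674062 / 0.00378541 = 17.8068 gal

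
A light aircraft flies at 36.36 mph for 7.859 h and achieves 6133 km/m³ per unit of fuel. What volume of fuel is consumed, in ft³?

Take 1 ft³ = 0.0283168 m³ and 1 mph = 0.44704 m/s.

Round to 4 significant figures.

2.648 ft³

36.36 mph → 16.2544 m/s
7.859 h → 28292.4 s
d = v × t = 16.2544 × 28292.4 = 459876 m
6133 km/m³ → 6.133×10⁶ m/m³
V = d / (distance per unit fuel) = 459876 / 6.133×10⁶ = 0.0749839 m³
In ft³: 0.0749839 / 0.0283168 = 2.64804 ft³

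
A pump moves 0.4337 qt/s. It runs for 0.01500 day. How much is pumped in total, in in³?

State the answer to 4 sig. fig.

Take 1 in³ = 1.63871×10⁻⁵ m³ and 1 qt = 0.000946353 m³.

0.4337 qt/s → 4.10433×10⁻⁴ m³/s
0.01500 day → 1296 s
V = Q × t = 4.10433×10⁻⁴ × 1296 = 0.531921 m³
In in³: 0.531921 / 1.63871×10⁻⁵ = 32459.7 in³

3.246×10⁴ in³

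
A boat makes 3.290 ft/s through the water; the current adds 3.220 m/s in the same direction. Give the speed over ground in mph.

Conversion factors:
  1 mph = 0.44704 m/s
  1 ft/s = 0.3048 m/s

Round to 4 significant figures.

3.290 ft/s × 0.3048 → 1.00279 m/s
3.220 m/s (already m/s)
Sum: 1.00279 + 3.22 = 4.22279 m/s
In mph: 4.22279 / 0.44704 = 9.44611 mph

9.446 mph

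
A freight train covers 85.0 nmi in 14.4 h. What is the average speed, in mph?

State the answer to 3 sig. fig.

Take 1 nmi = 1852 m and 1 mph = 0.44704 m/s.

85.0 nmi × 1852 = 157420 m
14.4 h × 3600 = 51840 s
v = d / t = 157420 m / 51840 s = 3.03665 m/s
3.03665 m/s ÷ (0.44704 m/s/mph) = 6.79279 mph

6.79 mph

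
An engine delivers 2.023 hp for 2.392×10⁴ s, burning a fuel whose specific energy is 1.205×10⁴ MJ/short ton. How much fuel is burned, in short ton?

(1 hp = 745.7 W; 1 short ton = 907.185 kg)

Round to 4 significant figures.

0.002995 short ton

2.023 hp → 1508.55 W
E = P × t = 1508.55 × 23920 = 3.60845×10⁷ J
1.205×10⁴ MJ/short ton → 1.32828×10⁷ J/kg
m = E / e_s = 3.60845×10⁷ / 1.32828×10⁷ = 2.71663 kg
In short ton: 2.71663 / 907.185 = 0.00299457 short ton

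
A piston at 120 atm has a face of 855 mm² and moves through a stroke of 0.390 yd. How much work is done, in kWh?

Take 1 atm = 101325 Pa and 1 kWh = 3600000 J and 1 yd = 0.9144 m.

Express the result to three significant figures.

0.00103 kWh

120 atm → 1.2159×10⁷ Pa
855 mm² → 8.55×10⁻⁴ m²
F = P × A = 1.2159×10⁷ × 8.55×10⁻⁴ = 10395.9 N
0.390 yd → 0.356616 m
W = F × d = 10395.9 × 0.356616 = 3707.34 J
In kWh: 3707.34 / 3600000 = 0.00102982 kWh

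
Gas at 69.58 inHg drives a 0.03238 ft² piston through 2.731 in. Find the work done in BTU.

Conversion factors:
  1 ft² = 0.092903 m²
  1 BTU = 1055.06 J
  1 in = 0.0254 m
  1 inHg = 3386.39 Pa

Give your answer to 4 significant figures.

69.58 inHg → 235625 Pa
0.03238 ft² → 0.0030082 m²
F = P × A = 235625 × 0.0030082 = 708.807 N
2.731 in → 0.0693674 m
W = F × d = 708.807 × 0.0693674 = 49.1681 J
In BTU: 49.1681 / 1055.06 = 0.0466022 BTU

0.04660 BTU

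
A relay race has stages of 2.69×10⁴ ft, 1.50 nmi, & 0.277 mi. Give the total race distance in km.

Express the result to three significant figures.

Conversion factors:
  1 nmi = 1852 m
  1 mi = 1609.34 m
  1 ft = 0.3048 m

2.69×10⁴ ft × 0.3048 = 8199.12 m
1.50 nmi × 1852 = 2778 m
0.277 mi × 1609.34 = 445.787 m
Sum: 8199.12 + 2778 + 445.787 = 11422.9 m
In km: 11422.9 / 1000 = 11.4229 km

11.4 km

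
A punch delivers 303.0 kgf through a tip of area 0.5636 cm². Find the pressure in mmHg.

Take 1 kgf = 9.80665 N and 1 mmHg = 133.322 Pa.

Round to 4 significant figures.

303.0 kgf × 9.80665 → 2971.41 N
0.5636 cm² × 0.0001 → 5.636×10⁻⁵ m²
P = F / A = 2971.41 N / 5.636×10⁻⁵ m² = 5.2722×10⁷ Pa
5.2722×10⁷ Pa ÷ (133.322 Pa/mmHg) = 395449 mmHg

3.954×10⁵ mmHg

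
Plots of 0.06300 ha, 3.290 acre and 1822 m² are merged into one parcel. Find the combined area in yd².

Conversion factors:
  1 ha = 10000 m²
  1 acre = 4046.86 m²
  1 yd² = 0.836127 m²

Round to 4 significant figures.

0.06300 ha × 10000 = 630 m²
3.290 acre × 4046.86 = 13314.2 m²
1822 m² (already m²)
Sum: 630 + 13314.2 + 1822 = 15766.2 m²
In yd²: 15766.2 / 0.836127 = 18856.2 yd²

1.886×10⁴ yd²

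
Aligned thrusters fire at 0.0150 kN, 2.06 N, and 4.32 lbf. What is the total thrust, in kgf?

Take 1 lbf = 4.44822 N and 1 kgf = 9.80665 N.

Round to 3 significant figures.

3.70 kgf

0.0150 kN × 1000 → 15 N
2.06 N (already N)
4.32 lbf × 4.44822 → 19.2163 N
Combined: 15 + 2.06 + 19.2163 = 36.2763 N
In kgf: 36.2763 / 9.80665 = 3.69915 kgf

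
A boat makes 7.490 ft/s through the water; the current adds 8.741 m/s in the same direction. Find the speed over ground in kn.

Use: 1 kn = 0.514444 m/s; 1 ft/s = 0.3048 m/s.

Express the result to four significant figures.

21.43 kn

7.490 ft/s × 0.3048 = 2.28295 m/s
8.741 m/s (already m/s)
Total: 2.28295 + 8.741 = 11.0239 m/s
In kn: 11.0239 / 0.514444 = 21.4288 kn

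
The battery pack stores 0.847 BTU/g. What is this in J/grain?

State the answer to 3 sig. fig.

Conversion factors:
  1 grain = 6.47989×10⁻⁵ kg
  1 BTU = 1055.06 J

0.847 BTU/g × 1055.06 J/BTU ÷ 0.001 kg/g = 893636 J/kg
893636 J/kg × 6.47989×10⁻⁵ kg/grain = 57.9066 J/grain

57.9 J/grain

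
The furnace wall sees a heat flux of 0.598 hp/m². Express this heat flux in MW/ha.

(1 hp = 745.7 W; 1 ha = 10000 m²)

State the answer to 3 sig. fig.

4.46 MW/ha

0.598 hp/m² × 745.7 W/hp = 445.929 W/m²
445.929 W/m² ÷ 1000000 W/MW × 10000 m²/ha = 4.45929 MW/ha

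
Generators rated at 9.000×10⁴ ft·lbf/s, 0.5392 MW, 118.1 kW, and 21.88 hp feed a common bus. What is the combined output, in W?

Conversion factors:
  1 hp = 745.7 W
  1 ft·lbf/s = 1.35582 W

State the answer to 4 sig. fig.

7.956×10⁵ W

9.000×10⁴ ft·lbf/s × 1.35582 = 122024 W
0.5392 MW × 1000000 = 539200 W
118.1 kW × 1000 = 118100 W
21.88 hp × 745.7 = 16315.9 W
Combined: 122024 + 539200 + 118100 + 16315.9 = 795640 W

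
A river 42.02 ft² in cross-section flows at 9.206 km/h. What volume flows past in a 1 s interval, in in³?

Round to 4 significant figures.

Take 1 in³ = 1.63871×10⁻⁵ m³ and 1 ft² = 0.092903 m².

6.092×10⁵ in³

9.206 km/h × (1/3.6) → 2.55722 m/s
42.02 ft² × 0.092903 → 3.90378 m²
V = v × A × t = 2.55722 m/s × 3.90378 m² × 1 s = 9.98282 m³
9.98282 m³ ÷ (1.63871×10⁻⁵ m³/in³) = 609188 in³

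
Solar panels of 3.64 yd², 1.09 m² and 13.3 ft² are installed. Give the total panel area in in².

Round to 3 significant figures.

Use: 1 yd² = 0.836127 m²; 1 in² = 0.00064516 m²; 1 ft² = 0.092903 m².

8320 in²

3.64 yd² × 0.836127 = 3.0435 m²
1.09 m² (already m²)
13.3 ft² × 0.092903 = 1.23561 m²
Combined: 3.0435 + 1.09 + 1.23561 = 5.36911 m²
In in²: 5.36911 / 0.00064516 = 8322.14 in²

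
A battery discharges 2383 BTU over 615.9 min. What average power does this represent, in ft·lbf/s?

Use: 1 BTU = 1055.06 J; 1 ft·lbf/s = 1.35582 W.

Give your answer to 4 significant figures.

50.18 ft·lbf/s

2383 BTU × 1055.06 = 2.51421×10⁶ J
615.9 min × 60 = 36954 s
P = E / t = 2.51421×10⁶ J / 36954 s = 68.0362 W
68.0362 W ÷ (1.35582 W/ft·lbf/s) = 50.1808 ft·lbf/s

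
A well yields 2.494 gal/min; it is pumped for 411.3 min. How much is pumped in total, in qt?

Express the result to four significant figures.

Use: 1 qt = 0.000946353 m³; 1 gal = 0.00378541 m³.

2.494 gal/min → 1.57347×10⁻⁴ m³/s
411.3 min → 24678 s
V = Q × t = 1.57347×10⁻⁴ × 24678 = 3.88301 m³
In qt: 3.88301 / 0.000946353 = 4103.13 qt

4103 qt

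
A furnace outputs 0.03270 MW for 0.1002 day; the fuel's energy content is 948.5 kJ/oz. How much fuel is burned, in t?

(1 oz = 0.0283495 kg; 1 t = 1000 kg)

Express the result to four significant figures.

0.008461 t

0.03270 MW → 32700 W
0.1002 day → 8657.28 s
E = P × t = 32700 × 8657.28 = 2.83093×10⁸ J
948.5 kJ/oz → 3.34574×10⁷ J/kg
m = E / e_s = 2.83093×10⁸ / 3.34574×10⁷ = 8.4613 kg
In t: 8.4613 / 1000 = 0.0084613 t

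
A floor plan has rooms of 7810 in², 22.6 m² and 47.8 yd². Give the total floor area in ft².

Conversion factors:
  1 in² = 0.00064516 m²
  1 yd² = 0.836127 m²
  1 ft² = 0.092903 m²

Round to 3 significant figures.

728 ft²

7810 in² × 0.00064516 = 5.0387 m²
22.6 m² (already m²)
47.8 yd² × 0.836127 = 39.9669 m²
Total: 5.0387 + 22.6 + 39.9669 = 67.6056 m²
In ft²: 67.6056 / 0.092903 = 727.701 ft²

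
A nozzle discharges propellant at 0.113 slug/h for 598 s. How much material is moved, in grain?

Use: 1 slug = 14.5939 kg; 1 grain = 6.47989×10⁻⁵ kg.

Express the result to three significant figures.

4230 grain

0.113 slug/h → 4.58086×10⁻⁴ kg/s
m = ṁ × t = 4.58086×10⁻⁴ × 598 = 0.273935 kg
In grain: 0.273935 / 6.47989×10⁻⁵ = 4227.46 grain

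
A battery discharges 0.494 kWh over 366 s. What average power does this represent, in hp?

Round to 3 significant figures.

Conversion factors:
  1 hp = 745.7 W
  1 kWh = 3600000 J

0.494 kWh × 3600000 → 1.7784×10⁶ J
P = E / t = 1.7784×10⁶ J / 366 s = 4859.02 W
4859.02 W ÷ (745.7 W/hp) = 6.51605 hp

6.52 hp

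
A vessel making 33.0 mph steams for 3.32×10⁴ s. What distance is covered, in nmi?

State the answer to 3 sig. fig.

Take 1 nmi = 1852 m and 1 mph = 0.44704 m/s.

33.0 mph × 0.44704 = 14.7523 m/s
d = v × t = 14.7523 m/s × 33200 s = 489776 m
489776 m ÷ (1852 m/nmi) = 264.458 nmi

264 nmi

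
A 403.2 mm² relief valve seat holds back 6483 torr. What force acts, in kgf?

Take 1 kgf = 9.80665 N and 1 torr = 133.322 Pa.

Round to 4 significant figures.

35.54 kgf

6483 torr × 133.322 → 864327 Pa
403.2 mm² × 10⁻⁶ → 4.032×10⁻⁴ m²
F = P × A = 864327 Pa × 4.032×10⁻⁴ m² = 348.497 N
348.497 N ÷ (9.80665 N/kgf) = 35.5368 kgf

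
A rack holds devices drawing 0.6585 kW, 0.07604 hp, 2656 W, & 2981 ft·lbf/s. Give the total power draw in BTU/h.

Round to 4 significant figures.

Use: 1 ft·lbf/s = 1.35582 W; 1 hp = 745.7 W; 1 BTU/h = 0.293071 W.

2.529×10⁴ BTU/h

0.6585 kW × 1000 = 658.5 W
0.07604 hp × 745.7 = 56.703 W
2656 W (already W)
2981 ft·lbf/s × 1.35582 = 4041.7 W
Sum: 658.5 + 56.703 + 2656 + 4041.7 = 7412.9 W
In BTU/h: 7412.9 / 0.293071 = 25293.9 BTU/h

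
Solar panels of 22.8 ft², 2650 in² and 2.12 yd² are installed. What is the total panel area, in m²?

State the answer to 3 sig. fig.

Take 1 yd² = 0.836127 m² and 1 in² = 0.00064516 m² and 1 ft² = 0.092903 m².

5.60 m²

22.8 ft² × 0.092903 = 2.11819 m²
2650 in² × 0.00064516 = 1.70967 m²
2.12 yd² × 0.836127 = 1.77259 m²
Combined: 2.11819 + 1.70967 + 1.77259 = 5.60045 m²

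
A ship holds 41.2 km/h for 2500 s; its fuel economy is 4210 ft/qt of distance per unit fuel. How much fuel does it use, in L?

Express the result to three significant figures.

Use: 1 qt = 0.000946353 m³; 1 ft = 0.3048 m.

21.1 L

41.2 km/h → 11.4444 m/s
d = v × t = 11.4444 × 2500 = 28611 m
4210 ft/qt → 1.35595×10⁶ m/m³
V = d / (distance per unit fuel) = 28611 / 1.35595×10⁶ = 0.0211003 m³
In L: 0.0211003 / 0.001 = 21.1003 L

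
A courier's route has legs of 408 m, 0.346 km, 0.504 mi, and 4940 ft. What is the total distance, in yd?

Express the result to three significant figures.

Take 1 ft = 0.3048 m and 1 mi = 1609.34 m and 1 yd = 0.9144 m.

408 m (already m)
0.346 km × 1000 = 346 m
0.504 mi × 1609.34 = 811.107 m
4940 ft × 0.3048 = 1505.71 m
Sum: 408 + 346 + 811.107 + 1505.71 = 3070.82 m
In yd: 3070.82 / 0.9144 = 3358.29 yd

3360 yd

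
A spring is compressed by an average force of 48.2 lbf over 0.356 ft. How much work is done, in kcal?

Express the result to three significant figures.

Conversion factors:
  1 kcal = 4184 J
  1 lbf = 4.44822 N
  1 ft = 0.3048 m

48.2 lbf × 4.44822 = 214.404 N
0.356 ft × 0.3048 = 0.108509 m
W = F × d = 214.404 N × 0.108509 m = 23.2648 J
23.2648 J ÷ (4184 J/kcal) = 0.00556042 kcal

0.00556 kcal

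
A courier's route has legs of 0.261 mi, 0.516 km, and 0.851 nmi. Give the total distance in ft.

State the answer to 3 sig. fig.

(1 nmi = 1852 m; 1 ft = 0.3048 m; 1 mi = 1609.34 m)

0.261 mi × 1609.34 → 420.038 m
0.516 km × 1000 → 516 m
0.851 nmi × 1852 → 1576.05 m
Sum: 420.038 + 516 + 1576.05 = 2512.09 m
In ft: 2512.09 / 0.3048 = 8241.77 ft

8240 ft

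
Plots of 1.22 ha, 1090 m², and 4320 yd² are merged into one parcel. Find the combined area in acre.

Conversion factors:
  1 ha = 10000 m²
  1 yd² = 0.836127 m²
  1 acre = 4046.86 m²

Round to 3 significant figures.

1.22 ha × 10000 = 12200 m²
1090 m² (already m²)
4320 yd² × 0.836127 = 3612.07 m²
Sum: 12200 + 1090 + 3612.07 = 16902.1 m²
In acre: 16902.1 / 4046.86 = 4.1766 acre

4.18 acre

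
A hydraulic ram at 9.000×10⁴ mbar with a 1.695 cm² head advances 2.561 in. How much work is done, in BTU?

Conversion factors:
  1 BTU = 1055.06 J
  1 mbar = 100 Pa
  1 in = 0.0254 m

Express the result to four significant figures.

9.000×10⁴ mbar → 9×10⁶ Pa
1.695 cm² → 1.695×10⁻⁴ m²
F = P × A = 9×10⁶ × 1.695×10⁻⁴ = 1525.5 N
2.561 in → 0.0650494 m
W = F × d = 1525.5 × 0.0650494 = 99.2329 J
In BTU: 99.2329 / 1055.06 = 0.0940543 BTU

0.09405 BTU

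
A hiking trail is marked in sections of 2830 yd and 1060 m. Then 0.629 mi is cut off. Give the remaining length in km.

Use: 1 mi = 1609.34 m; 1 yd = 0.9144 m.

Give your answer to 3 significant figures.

2.64 km

2830 yd × 0.9144 → 2587.75 m
1060 m (already m)
0.629 mi × 1609.34 → 1012.27 m
Sum: 2587.75 + 1060 − 1012.27 = 2635.48 m
In km: 2635.48 / 1000 = 2.63548 km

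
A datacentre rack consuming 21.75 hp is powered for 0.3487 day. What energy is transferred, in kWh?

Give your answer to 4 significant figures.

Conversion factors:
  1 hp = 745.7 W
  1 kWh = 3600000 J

21.75 hp × 745.7 = 16219 W
0.3487 day × 86400 = 30127.7 s
E = P × t = 16219 W × 30127.7 s = 4.88641×10⁸ J
4.88641×10⁸ J ÷ (3600000 J/kWh) = 135.734 kWh

135.7 kWh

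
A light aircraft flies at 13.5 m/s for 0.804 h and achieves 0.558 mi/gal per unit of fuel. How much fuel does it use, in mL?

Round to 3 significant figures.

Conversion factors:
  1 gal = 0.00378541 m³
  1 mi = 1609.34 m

1.65×10⁵ mL

0.804 h → 2894.4 s
d = v × t = 13.5 × 2894.4 = 39074.4 m
0.558 mi/gal → 237230 m/m³
V = d / (distance per unit fuel) = 39074.4 / 237230 = 0.164711 m³
In mL: 0.164711 / 10⁻⁶ = 164711 mL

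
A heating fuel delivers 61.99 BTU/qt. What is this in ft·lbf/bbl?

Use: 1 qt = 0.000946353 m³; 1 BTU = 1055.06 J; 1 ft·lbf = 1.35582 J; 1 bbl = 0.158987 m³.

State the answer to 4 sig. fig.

61.99 BTU/qt × 1055.06 J/BTU ÷ 0.000946353 m³/qt = 6.91108×10⁷ J/m³
6.91108×10⁷ J/m³ ÷ 1.35582 J/ft·lbf × 0.158987 m³/bbl = 8.10411×10⁶ ft·lbf/bbl

8.104×10⁶ ft·lbf/bbl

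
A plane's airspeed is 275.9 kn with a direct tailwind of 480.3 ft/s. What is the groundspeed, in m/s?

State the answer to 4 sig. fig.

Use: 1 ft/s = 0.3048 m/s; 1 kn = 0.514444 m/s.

288.3 m/s

275.9 kn × 0.514444 → 141.935 m/s
480.3 ft/s × 0.3048 → 146.395 m/s
Sum: 141.935 + 146.395 = 288.33 m/s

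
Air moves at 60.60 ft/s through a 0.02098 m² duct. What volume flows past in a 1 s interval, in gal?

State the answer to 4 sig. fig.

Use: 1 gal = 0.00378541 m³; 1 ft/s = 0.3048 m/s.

102.4 gal

60.60 ft/s × 0.3048 = 18.4709 m/s
V = v × A × t = 18.4709 m/s × 0.02098 m² × 1 s = 0.387519 m³
0.387519 m³ ÷ (0.00378541 m³/gal) = 102.372 gal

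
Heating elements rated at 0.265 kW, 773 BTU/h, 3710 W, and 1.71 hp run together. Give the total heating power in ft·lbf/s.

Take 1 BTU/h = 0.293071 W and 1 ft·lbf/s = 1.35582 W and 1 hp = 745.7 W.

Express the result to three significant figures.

4040 ft·lbf/s

0.265 kW × 1000 = 265 W
773 BTU/h × 0.293071 = 226.544 W
3710 W (already W)
1.71 hp × 745.7 = 1275.15 W
Sum: 265 + 226.544 + 3710 + 1275.15 = 5476.69 W
In ft·lbf/s: 5476.69 / 1.35582 = 4039.39 ft·lbf/s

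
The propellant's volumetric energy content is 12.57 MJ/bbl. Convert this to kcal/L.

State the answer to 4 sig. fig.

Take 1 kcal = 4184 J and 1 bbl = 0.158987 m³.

12.57 MJ/bbl × 1000000 J/MJ ÷ 0.158987 m³/bbl = 7.90631×10⁷ J/m³
7.90631×10⁷ J/m³ ÷ 4184 J/kcal × 0.001 m³/L = 18.8965 kcal/L

18.90 kcal/L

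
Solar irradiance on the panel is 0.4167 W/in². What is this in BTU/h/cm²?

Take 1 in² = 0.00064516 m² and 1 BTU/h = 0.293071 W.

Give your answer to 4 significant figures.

0.4167 W/in² ÷ 0.00064516 m²/in² = 645.886 W/m²
645.886 W/m² ÷ 0.293071 W/BTU/h × 0.0001 m²/cm² = 0.220386 BTU/h/cm²

0.2204 BTU/h/cm²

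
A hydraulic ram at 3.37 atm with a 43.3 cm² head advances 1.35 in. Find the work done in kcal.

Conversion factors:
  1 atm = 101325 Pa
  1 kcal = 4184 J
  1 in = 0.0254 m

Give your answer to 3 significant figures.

0.0121 kcal

3.37 atm → 341465 Pa
43.3 cm² → 0.00433 m²
F = P × A = 341465 × 0.00433 = 1478.54 N
1.35 in → 0.03429 m
W = F × d = 1478.54 × 0.03429 = 50.6991 J
In kcal: 50.6991 / 4184 = 0.0121174 kcal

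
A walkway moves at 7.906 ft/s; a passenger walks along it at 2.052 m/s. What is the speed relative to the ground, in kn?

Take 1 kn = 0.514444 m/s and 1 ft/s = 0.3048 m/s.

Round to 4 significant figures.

7.906 ft/s × 0.3048 = 2.40975 m/s
2.052 m/s (already m/s)
Sum: 2.40975 + 2.052 = 4.46175 m/s
In kn: 4.46175 / 0.514444 = 8.67296 kn

8.673 kn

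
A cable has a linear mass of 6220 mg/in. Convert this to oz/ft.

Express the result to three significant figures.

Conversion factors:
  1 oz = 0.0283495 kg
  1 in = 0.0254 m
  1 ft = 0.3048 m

2.63 oz/ft

6220 mg/in × 10⁻⁶ kg/mg ÷ 0.0254 m/in = 0.244882 kg/m
0.244882 kg/m ÷ 0.0283495 kg/oz × 0.3048 m/ft = 2.63285 oz/ft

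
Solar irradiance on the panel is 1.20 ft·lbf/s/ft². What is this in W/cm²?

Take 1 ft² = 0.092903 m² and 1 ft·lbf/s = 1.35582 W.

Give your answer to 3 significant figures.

0.00175 W/cm²

1.20 ft·lbf/s/ft² × 1.35582 W/ft·lbf/s ÷ 0.092903 m²/ft² = 17.5127 W/m²
17.5127 W/m² × 0.0001 m²/cm² = 0.00175127 W/cm²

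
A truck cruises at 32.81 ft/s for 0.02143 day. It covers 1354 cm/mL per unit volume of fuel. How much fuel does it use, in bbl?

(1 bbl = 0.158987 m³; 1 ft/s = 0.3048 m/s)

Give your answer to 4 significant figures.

0.008602 bbl

32.81 ft/s → 10.0005 m/s
0.02143 day → 1851.55 s
d = v × t = 10.0005 × 1851.55 = 18516.4 m
1354 cm/mL → 1.354×10⁷ m/m³
V = d / (distance per unit fuel) = 18516.4 / 1.354×10⁷ = 0.00136753 m³
In bbl: 0.00136753 / 0.158987 = 0.00860152 bbl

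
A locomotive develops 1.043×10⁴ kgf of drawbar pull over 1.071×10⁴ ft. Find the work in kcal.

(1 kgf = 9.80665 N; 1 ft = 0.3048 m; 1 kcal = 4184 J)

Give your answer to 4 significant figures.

1.043×10⁴ kgf × 9.80665 = 102283 N
1.071×10⁴ ft × 0.3048 = 3264.41 m
W = F × d = 102283 N × 3264.41 m = 3.33894×10⁸ J
3.33894×10⁸ J ÷ (4184 J/kcal) = 79802.6 kcal

7.980×10⁴ kcal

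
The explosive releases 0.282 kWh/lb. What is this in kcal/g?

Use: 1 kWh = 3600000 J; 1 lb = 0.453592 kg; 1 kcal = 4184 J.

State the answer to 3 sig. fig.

0.282 kWh/lb × 3600000 J/kWh ÷ 0.453592 kg/lb = 2.23813×10⁶ J/kg
2.23813×10⁶ J/kg ÷ 4184 J/kcal × 0.001 kg/g = 0.534926 kcal/g

0.535 kcal/g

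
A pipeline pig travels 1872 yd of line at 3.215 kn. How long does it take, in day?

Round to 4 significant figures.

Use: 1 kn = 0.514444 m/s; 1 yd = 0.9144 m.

1872 yd × 0.9144 = 1711.76 m
3.215 kn × 0.514444 = 1.65394 m/s
t = d / v = 1711.76 m / 1.65394 m/s = 1034.96 s
1034.96 s ÷ (86400 s/day) = 0.0119787 day

0.01198 day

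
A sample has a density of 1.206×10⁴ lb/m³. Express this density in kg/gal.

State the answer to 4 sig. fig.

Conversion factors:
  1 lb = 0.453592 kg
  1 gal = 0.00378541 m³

20.71 kg/gal

1.206×10⁴ lb/m³ × 0.453592 kg/lb = 5470.32 kg/m³
5470.32 kg/m³ × 0.00378541 m³/gal = 20.7074 kg/gal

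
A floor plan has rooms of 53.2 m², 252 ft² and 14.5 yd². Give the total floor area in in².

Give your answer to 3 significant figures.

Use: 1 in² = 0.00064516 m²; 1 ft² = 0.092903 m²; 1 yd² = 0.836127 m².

1.38×10⁵ in²

53.2 m² (already m²)
252 ft² × 0.092903 = 23.4116 m²
14.5 yd² × 0.836127 = 12.1238 m²
Combined: 53.2 + 23.4116 + 12.1238 = 88.7354 m²
In in²: 88.7354 / 0.00064516 = 137540 in²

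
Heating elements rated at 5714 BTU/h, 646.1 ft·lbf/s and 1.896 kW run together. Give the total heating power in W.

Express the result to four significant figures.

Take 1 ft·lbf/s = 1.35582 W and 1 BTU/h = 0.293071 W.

5714 BTU/h × 0.293071 = 1674.61 W
646.1 ft·lbf/s × 1.35582 = 875.995 W
1.896 kW × 1000 = 1896 W
Total: 1674.61 + 875.995 + 1896 = 4446.6 W

4447 W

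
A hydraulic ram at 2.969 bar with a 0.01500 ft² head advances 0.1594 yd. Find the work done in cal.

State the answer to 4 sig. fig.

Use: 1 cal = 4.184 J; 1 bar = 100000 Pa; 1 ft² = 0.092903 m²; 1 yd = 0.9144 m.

2.969 bar → 296900 Pa
0.01500 ft² → 0.00139354 m²
F = P × A = 296900 × 0.00139354 = 413.742 N
0.1594 yd → 0.145755 m
W = F × d = 413.742 × 0.145755 = 60.305 J
In cal: 60.305 / 4.184 = 14.4132 cal

14.41 cal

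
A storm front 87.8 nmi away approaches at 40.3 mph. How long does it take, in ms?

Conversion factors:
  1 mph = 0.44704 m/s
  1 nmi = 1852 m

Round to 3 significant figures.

87.8 nmi × 1852 = 162606 m
40.3 mph × 0.44704 = 18.0157 m/s
t = d / v = 162606 m / 18.0157 m/s = 9025.79 s
9025.79 s ÷ (0.001 s/ms) = 9.02579×10⁶ ms

9.03×10⁶ ms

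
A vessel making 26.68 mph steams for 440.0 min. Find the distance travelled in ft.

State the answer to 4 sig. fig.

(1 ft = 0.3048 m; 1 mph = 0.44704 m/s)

26.68 mph × 0.44704 = 11.927 m/s
440.0 min × 60 = 26400 s
d = v × t = 11.927 m/s × 26400 s = 314873 m
314873 m ÷ (0.3048 m/ft) = 1.03305×10⁶ ft

1.033×10⁶ ft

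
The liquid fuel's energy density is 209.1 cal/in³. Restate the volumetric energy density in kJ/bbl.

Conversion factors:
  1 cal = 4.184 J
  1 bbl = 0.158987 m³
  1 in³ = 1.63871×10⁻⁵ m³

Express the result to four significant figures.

209.1 cal/in³ × 4.184 J/cal ÷ 1.63871×10⁻⁵ m³/in³ = 5.3388×10⁷ J/m³
5.3388×10⁷ J/m³ ÷ 1000 J/kJ × 0.158987 m³/bbl = 8488 kJ/bbl

8488 kJ/bbl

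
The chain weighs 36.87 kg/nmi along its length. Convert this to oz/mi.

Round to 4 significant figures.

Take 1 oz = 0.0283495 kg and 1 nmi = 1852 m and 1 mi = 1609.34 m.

36.87 kg/nmi ÷ 1852 m/nmi = 0.0199082 kg/m
0.0199082 kg/m ÷ 0.0283495 kg/oz × 1609.34 m/mi = 1130.15 oz/mi

1130 oz/mi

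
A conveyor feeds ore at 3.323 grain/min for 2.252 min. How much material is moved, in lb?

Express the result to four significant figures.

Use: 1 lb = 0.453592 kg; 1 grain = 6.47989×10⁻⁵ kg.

0.001069 lb

3.323 grain/min → 3.58878×10⁻⁶ kg/s
2.252 min → 135.12 s
m = ṁ × t = 3.58878×10⁻⁶ × 135.12 = 4.84916×10⁻⁴ kg
In lb: 4.84916×10⁻⁴ / 0.453592 = 0.00106906 lb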